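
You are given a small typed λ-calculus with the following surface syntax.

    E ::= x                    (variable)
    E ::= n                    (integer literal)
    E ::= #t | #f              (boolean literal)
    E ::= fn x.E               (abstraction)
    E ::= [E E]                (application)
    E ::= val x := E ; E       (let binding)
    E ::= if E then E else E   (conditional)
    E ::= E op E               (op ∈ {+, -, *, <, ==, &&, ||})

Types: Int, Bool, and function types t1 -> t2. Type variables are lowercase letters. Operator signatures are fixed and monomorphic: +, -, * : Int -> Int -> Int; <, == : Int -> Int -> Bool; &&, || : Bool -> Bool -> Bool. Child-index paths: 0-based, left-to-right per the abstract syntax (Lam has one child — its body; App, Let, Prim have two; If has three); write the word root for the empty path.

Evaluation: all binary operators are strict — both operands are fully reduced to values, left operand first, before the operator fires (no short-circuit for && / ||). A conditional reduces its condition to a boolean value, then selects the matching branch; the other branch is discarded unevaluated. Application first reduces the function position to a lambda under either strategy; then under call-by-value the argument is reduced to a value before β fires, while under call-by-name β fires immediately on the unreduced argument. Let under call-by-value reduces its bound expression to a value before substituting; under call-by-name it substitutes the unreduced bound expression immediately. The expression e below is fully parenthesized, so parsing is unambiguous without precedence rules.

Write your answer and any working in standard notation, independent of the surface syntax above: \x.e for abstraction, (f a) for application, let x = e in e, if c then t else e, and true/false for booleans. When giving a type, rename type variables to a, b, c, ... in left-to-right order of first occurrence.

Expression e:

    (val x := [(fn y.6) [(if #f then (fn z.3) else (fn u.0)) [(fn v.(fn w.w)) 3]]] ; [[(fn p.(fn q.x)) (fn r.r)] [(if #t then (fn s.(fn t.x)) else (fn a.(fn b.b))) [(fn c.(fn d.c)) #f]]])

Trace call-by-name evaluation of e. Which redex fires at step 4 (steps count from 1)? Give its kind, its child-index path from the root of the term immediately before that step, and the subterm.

Answer: beta at root : ((\y.6) ((if false then (\z.3) else (\u.0)) ((\v.(\w.w)) 3)))

Trace:
step 0: (let x = ((\y.6) ((if false then (\z.3) else (\u.0)) ((\v.(\w.w)) 3))) in (((\p.(\q.x)) (\r.r)) ((if true then (\s.(\t.x)) else (\a.(\b.b))) ((\c.(\d.c)) false))))
step 1: [let@root] (((\p.(\q.((\y.6) ((if false then (\z.3) else (\u.0)) ((\v.(\w.w)) 3))))) (\r.r)) ((if true then (\s.(\t.((\y.6) ((if false then (\z.3) else (\u.0)) ((\v.(\w.w)) 3))))) else (\a.(\b.b))) ((\c.(\d.c)) false)))
step 2: [beta@0] ((\q.((\y.6) ((if false then (\z.3) else (\u.0)) ((\v.(\w.w)) 3)))) ((if true then (\s.(\t.((\y.6) ((if false then (\z.3) else (\u.0)) ((\v.(\w.w)) 3))))) else (\a.(\b.b))) ((\c.(\d.c)) false)))
step 3: [beta@root] ((\y.6) ((if false then (\z.3) else (\u.0)) ((\v.(\w.w)) 3)))
step 4: [beta@root] 6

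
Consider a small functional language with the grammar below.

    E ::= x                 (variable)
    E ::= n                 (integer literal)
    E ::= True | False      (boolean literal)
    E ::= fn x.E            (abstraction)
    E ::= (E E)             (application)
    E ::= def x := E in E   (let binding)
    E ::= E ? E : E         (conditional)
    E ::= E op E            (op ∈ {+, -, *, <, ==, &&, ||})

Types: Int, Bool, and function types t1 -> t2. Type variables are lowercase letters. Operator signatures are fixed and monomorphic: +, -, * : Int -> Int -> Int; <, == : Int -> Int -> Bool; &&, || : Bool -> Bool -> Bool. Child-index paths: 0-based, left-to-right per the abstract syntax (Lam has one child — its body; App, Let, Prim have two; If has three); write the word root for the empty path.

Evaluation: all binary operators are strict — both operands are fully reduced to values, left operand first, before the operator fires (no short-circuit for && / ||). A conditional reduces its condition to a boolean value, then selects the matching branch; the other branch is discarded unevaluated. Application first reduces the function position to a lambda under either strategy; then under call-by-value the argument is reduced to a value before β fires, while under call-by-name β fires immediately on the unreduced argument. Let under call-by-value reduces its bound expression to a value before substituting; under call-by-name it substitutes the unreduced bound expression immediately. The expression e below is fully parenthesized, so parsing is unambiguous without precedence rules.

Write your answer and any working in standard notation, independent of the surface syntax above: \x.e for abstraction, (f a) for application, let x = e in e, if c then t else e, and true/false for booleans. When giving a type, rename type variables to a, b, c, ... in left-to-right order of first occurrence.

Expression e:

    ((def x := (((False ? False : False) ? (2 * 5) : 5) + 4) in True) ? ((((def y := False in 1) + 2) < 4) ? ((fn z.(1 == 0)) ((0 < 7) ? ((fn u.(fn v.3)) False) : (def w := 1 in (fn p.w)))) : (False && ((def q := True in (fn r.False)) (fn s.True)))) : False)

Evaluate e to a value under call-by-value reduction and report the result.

Trace:
step 0: (if (let x = ((if (if false then false else false) then (2 * 5) else 5) + 4) in true) then (if (((let y = false in 1) + 2) < 4) then ((\z.(1 == 0)) (if (0 < 7) then ((\u.(\v.3)) false) else (let w = 1 in (\p.w)))) else (false && ((let q = true in (\r.false)) (\s.true)))) else false)
step 1: [if@0.0.0.0] (if (let x = ((if false then (2 * 5) else 5) + 4) in true) then (if (((let y = false in 1) + 2) < 4) then ((\z.(1 == 0)) (if (0 < 7) then ((\u.(\v.3)) false) else (let w = 1 in (\p.w)))) else (false && ((let q = true in (\r.false)) (\s.true)))) else false)
step 2: [if@0.0.0] (if (let x = (5 + 4) in true) then (if (((let y = false in 1) + 2) < 4) then ((\z.(1 == 0)) (if (0 < 7) then ((\u.(\v.3)) false) else (let w = 1 in (\p.w)))) else (false && ((let q = true in (\r.false)) (\s.true)))) else false)
step 3: [delta@0.0] (if (let x = 9 in true) then (if (((let y = false in 1) + 2) < 4) then ((\z.(1 == 0)) (if (0 < 7) then ((\u.(\v.3)) false) else (let w = 1 in (\p.w)))) else (false && ((let q = true in (\r.false)) (\s.true)))) else false)
step 4: [let@0] (if true then (if (((let y = false in 1) + 2) < 4) then ((\z.(1 == 0)) (if (0 < 7) then ((\u.(\v.3)) false) else (let w = 1 in (\p.w)))) else (false && ((let q = true in (\r.false)) (\s.true)))) else false)
step 5: [if@root] (if (((let y = false in 1) + 2) < 4) then ((\z.(1 == 0)) (if (0 < 7) then ((\u.(\v.3)) false) else (let w = 1 in (\p.w)))) else (false && ((let q = true in (\r.false)) (\s.true))))
step 6: [let@0.0.0] (if ((1 + 2) < 4) then ((\z.(1 == 0)) (if (0 < 7) then ((\u.(\v.3)) false) else (let w = 1 in (\p.w)))) else (false && ((let q = true in (\r.false)) (\s.true))))
step 7: [delta@0.0] (if (3 < 4) then ((\z.(1 == 0)) (if (0 < 7) then ((\u.(\v.3)) false) else (let w = 1 in (\p.w)))) else (false && ((let q = true in (\r.false)) (\s.true))))
step 8: [delta@0] (if true then ((\z.(1 == 0)) (if (0 < 7) then ((\u.(\v.3)) false) else (let w = 1 in (\p.w)))) else (false && ((let q = true in (\r.false)) (\s.true))))
step 9: [if@root] ((\z.(1 == 0)) (if (0 < 7) then ((\u.(\v.3)) false) else (let w = 1 in (\p.w))))
step 10: [delta@1.0] ((\z.(1 == 0)) (if true then ((\u.(\v.3)) false) else (let w = 1 in (\p.w))))
step 11: [if@1] ((\z.(1 == 0)) ((\u.(\v.3)) false))
step 12: [beta@1] ((\z.(1 == 0)) (\v.3))
step 13: [beta@root] (1 == 0)
step 14: [delta@root] false

Answer: false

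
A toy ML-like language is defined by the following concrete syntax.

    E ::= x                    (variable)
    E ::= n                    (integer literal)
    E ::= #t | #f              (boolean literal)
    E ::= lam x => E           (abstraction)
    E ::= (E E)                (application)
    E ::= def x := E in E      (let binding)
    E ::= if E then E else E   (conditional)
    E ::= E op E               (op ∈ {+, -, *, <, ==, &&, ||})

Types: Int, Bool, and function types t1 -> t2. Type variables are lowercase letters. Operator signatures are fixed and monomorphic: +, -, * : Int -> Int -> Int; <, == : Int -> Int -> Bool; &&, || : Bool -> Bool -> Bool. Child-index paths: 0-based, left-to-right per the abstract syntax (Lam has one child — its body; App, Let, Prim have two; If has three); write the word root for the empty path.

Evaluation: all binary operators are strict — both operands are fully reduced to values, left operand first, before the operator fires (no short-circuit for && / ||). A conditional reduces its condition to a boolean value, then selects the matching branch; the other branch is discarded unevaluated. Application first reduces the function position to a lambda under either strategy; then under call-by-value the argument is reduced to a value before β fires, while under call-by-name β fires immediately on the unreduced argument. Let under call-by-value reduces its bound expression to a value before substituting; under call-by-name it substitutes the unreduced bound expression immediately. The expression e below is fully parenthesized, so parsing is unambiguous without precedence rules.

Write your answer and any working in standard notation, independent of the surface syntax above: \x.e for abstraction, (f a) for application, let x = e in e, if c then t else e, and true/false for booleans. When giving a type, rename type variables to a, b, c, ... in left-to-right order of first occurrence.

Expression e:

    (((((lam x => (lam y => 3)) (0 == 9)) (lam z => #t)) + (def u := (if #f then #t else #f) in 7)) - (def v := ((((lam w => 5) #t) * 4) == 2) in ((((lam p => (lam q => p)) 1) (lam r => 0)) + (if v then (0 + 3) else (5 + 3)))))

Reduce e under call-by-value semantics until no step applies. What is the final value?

Answer: 1

Derivation:
step 0: (((((\x.(\y.3)) (0 == 9)) (\z.true)) + (let u = (if false then true else false) in 7)) - (let v = ((((\w.5) true) * 4) == 2) in ((((\p.(\q.p)) 1) (\r.0)) + (if v then (0 + 3) else (5 + 3)))))
step 1: [delta@0.0.0.1] (((((\x.(\y.3)) false) (\z.true)) + (let u = (if false then true else false) in 7)) - (let v = ((((\w.5) true) * 4) == 2) in ((((\p.(\q.p)) 1) (\r.0)) + (if v then (0 + 3) else (5 + 3)))))
step 2: [beta@0.0.0] ((((\y.3) (\z.true)) + (let u = (if false then true else false) in 7)) - (let v = ((((\w.5) true) * 4) == 2) in ((((\p.(\q.p)) 1) (\r.0)) + (if v then (0 + 3) else (5 + 3)))))
step 3: [beta@0.0] ((3 + (let u = (if false then true else false) in 7)) - (let v = ((((\w.5) true) * 4) == 2) in ((((\p.(\q.p)) 1) (\r.0)) + (if v then (0 + 3) else (5 + 3)))))
step 4: [if@0.1.0] ((3 + (let u = false in 7)) - (let v = ((((\w.5) true) * 4) == 2) in ((((\p.(\q.p)) 1) (\r.0)) + (if v then (0 + 3) else (5 + 3)))))
step 5: [let@0.1] ((3 + 7) - (let v = ((((\w.5) true) * 4) == 2) in ((((\p.(\q.p)) 1) (\r.0)) + (if v then (0 + 3) else (5 + 3)))))
step 6: [delta@0] (10 - (let v = ((((\w.5) true) * 4) == 2) in ((((\p.(\q.p)) 1) (\r.0)) + (if v then (0 + 3) else (5 + 3)))))
step 7: [beta@1.0.0.0] (10 - (let v = ((5 * 4) == 2) in ((((\p.(\q.p)) 1) (\r.0)) + (if v then (0 + 3) else (5 + 3)))))
step 8: [delta@1.0.0] (10 - (let v = (20 == 2) in ((((\p.(\q.p)) 1) (\r.0)) + (if v then (0 + 3) else (5 + 3)))))
step 9: [delta@1.0] (10 - (let v = false in ((((\p.(\q.p)) 1) (\r.0)) + (if v then (0 + 3) else (5 + 3)))))
step 10: [let@1] (10 - ((((\p.(\q.p)) 1) (\r.0)) + (if false then (0 + 3) else (5 + 3))))
step 11: [beta@1.0.0] (10 - (((\q.1) (\r.0)) + (if false then (0 + 3) else (5 + 3))))
step 12: [beta@1.0] (10 - (1 + (if false then (0 + 3) else (5 + 3))))
step 13: [if@1.1] (10 - (1 + (5 + 3)))
step 14: [delta@1.1] (10 - (1 + 8))
step 15: [delta@1] (10 - 9)
step 16: [delta@root] 1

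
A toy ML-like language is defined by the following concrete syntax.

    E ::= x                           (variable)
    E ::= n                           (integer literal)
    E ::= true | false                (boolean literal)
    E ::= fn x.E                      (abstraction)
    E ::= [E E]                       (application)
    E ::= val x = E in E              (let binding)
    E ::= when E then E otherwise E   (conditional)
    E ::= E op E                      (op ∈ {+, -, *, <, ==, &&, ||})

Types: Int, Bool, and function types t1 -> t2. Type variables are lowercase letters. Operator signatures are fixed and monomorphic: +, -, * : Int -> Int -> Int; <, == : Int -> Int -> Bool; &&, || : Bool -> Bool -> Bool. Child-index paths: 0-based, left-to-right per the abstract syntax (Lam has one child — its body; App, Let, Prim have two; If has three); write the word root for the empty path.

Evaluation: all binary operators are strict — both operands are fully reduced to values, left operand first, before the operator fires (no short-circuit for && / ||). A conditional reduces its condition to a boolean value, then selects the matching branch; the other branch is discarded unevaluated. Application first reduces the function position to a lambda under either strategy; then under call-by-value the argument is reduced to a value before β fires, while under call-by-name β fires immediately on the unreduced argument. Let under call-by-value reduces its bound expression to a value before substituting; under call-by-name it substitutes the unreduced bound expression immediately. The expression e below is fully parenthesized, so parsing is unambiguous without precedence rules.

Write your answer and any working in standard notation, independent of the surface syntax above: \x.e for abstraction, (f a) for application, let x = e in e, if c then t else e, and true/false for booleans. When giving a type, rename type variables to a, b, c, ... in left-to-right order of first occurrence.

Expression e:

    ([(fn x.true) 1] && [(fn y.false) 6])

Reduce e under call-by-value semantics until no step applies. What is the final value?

Answer: false

Trace:
step 0: (((\x.true) 1) && ((\y.false) 6))
step 1: [beta@0] (true && ((\y.false) 6))
step 2: [beta@1] (true && false)
step 3: [delta@root] false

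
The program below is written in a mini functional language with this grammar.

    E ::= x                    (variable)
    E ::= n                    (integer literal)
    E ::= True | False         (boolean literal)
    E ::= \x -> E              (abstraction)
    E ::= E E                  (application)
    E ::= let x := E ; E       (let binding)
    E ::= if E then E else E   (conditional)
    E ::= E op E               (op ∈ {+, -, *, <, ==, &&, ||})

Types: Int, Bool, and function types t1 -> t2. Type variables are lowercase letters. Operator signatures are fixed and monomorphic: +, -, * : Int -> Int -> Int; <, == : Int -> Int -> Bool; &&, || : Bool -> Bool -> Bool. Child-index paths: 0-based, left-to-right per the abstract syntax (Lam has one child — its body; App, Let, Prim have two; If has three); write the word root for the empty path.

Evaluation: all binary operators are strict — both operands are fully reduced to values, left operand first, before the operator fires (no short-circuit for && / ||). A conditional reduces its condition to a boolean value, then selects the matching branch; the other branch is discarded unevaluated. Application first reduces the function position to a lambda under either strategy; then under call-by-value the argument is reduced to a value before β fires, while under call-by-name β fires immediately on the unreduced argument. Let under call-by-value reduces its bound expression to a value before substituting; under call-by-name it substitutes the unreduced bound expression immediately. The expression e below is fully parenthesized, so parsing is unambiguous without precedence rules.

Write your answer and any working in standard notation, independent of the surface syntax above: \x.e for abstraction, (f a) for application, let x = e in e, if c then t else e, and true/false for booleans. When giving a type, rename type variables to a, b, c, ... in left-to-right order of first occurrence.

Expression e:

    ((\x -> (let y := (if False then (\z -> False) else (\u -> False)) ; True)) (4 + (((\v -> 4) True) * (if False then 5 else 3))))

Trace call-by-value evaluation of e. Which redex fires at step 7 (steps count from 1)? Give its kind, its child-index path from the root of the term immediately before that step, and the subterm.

Trace:
step 0: ((\x.(let y = (if false then (\z.false) else (\u.false)) in true)) (4 + (((\v.4) true) * (if false then 5 else 3))))
step 1: [beta@1.1.0] ((\x.(let y = (if false then (\z.false) else (\u.false)) in true)) (4 + (4 * (if false then 5 else 3))))
step 2: [if@1.1.1] ((\x.(let y = (if false then (\z.false) else (\u.false)) in true)) (4 + (4 * 3)))
step 3: [delta@1.1] ((\x.(let y = (if false then (\z.false) else (\u.false)) in true)) (4 + 12))
step 4: [delta@1] ((\x.(let y = (if false then (\z.false) else (\u.false)) in true)) 16)
step 5: [beta@root] (let y = (if false then (\z.false) else (\u.false)) in true)
step 6: [if@0] (let y = (\u.false) in true)
step 7: [let@root] true

Answer: let at root : (let y = (\u.false) in true)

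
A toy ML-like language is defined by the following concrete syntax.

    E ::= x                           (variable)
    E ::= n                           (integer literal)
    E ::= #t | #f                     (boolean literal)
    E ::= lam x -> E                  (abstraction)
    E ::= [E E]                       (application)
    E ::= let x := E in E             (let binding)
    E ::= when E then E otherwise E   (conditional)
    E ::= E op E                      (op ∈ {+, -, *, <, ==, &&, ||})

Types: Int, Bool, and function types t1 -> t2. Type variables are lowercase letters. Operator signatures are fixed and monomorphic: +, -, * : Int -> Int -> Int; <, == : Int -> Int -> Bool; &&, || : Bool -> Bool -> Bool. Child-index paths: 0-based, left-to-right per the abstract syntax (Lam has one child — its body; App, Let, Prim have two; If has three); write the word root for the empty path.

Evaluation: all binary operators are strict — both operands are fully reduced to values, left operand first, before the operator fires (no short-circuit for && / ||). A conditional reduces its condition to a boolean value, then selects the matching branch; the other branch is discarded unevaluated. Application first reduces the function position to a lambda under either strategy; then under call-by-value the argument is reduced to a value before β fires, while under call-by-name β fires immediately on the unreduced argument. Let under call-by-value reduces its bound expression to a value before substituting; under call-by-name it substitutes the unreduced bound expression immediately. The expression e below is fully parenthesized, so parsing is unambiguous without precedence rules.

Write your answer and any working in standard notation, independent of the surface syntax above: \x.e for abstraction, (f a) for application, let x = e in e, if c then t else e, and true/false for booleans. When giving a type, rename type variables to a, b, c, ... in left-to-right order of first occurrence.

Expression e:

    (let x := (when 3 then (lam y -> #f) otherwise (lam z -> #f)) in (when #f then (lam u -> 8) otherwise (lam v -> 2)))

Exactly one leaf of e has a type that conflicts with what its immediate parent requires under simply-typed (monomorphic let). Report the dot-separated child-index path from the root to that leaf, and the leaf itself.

Derivation:
  unify Int ~ Bool
  FAIL: mismatch Int ~ Bool

Answer: 0.0 : 3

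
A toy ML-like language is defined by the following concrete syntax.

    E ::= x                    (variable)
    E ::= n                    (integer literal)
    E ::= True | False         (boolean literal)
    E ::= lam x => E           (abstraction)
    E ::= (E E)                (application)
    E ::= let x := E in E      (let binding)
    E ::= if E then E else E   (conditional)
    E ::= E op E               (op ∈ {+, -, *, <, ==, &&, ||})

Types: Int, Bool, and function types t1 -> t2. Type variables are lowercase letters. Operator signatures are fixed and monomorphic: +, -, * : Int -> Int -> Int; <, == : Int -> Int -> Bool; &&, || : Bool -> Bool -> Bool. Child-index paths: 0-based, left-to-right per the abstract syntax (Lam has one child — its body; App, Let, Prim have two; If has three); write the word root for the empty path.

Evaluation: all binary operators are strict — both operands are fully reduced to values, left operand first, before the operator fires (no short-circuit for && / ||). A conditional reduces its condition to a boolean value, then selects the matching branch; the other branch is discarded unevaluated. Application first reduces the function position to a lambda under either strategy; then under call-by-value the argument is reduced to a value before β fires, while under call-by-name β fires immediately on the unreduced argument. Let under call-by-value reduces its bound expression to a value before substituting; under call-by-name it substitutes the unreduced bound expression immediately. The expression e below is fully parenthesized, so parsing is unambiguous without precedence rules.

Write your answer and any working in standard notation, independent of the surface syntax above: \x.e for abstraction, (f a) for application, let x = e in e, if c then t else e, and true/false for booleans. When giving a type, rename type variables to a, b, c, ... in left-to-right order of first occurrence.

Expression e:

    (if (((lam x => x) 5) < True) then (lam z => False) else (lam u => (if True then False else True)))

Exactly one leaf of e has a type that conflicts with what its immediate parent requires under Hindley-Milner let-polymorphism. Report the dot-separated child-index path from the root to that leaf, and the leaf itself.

Trace:
x : a
\x._ : a -> a
  unify a -> a ~ Int -> b
  unify a ~ Int
  unify Int ~ b
_ _ : Int
  unify Int ~ Int
  unify Bool ~ Int
  FAIL: mismatch Bool ~ Int

Answer: 0.1 : true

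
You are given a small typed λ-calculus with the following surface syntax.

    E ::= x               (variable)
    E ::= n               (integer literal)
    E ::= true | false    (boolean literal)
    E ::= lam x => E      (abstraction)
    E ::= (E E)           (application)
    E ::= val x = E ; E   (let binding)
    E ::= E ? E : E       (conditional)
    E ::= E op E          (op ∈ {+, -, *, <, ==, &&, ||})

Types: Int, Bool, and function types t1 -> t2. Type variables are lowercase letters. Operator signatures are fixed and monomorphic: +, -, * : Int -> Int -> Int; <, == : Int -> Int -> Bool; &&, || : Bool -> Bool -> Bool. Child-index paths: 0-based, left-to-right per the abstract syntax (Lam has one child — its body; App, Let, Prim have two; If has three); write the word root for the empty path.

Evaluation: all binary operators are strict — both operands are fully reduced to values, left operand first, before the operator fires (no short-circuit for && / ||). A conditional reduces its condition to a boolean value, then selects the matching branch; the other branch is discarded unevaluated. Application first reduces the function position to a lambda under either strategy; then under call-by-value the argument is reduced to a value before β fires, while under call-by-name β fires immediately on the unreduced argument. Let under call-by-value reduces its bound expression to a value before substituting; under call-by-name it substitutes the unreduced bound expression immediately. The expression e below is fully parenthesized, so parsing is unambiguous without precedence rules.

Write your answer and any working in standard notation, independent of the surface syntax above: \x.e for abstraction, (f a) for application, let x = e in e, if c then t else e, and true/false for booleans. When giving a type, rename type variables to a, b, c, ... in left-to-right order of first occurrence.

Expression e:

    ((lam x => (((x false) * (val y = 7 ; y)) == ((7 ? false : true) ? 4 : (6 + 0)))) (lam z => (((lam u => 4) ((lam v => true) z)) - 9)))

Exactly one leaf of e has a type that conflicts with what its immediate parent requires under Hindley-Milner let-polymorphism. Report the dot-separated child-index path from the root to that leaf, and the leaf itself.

Answer: 0.0.1.0.0 : 7

Trace:
x : a
  unify a ~ Bool -> b
_ _ : b
  unify b ~ Int
let y : Int
y : Int
  unify Int ~ Int
  unify Int ~ Int
  unify Int ~ Bool
  FAIL: mismatch Int ~ Bool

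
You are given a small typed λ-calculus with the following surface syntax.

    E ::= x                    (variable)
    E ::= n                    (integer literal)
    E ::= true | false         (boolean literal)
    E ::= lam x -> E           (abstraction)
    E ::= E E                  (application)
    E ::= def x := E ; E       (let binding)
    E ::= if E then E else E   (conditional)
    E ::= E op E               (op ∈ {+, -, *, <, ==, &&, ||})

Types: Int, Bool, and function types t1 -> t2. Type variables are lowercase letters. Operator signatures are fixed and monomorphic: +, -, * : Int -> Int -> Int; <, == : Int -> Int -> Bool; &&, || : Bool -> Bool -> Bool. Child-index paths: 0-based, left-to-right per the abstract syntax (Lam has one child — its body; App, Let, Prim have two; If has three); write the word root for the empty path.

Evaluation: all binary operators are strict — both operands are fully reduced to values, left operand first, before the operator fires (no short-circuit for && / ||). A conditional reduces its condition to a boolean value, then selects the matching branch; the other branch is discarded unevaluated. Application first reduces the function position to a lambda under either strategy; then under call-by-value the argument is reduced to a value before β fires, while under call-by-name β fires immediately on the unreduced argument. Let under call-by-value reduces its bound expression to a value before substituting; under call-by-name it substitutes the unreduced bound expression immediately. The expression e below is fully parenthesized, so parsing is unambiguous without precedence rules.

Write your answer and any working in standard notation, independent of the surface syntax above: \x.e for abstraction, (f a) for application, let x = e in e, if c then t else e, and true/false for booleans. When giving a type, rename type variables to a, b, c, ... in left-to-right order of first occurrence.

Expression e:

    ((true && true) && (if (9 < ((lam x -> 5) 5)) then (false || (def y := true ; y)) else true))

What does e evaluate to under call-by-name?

Answer: true

Derivation:
step 0: ((true && true) && (if (9 < ((\x.5) 5)) then (false || (let y = true in y)) else true))
step 1: [delta@0] (true && (if (9 < ((\x.5) 5)) then (false || (let y = true in y)) else true))
step 2: [beta@1.0.1] (true && (if (9 < 5) then (false || (let y = true in y)) else true))
step 3: [delta@1.0] (true && (if false then (false || (let y = true in y)) else true))
step 4: [if@1] (true && true)
step 5: [delta@root] true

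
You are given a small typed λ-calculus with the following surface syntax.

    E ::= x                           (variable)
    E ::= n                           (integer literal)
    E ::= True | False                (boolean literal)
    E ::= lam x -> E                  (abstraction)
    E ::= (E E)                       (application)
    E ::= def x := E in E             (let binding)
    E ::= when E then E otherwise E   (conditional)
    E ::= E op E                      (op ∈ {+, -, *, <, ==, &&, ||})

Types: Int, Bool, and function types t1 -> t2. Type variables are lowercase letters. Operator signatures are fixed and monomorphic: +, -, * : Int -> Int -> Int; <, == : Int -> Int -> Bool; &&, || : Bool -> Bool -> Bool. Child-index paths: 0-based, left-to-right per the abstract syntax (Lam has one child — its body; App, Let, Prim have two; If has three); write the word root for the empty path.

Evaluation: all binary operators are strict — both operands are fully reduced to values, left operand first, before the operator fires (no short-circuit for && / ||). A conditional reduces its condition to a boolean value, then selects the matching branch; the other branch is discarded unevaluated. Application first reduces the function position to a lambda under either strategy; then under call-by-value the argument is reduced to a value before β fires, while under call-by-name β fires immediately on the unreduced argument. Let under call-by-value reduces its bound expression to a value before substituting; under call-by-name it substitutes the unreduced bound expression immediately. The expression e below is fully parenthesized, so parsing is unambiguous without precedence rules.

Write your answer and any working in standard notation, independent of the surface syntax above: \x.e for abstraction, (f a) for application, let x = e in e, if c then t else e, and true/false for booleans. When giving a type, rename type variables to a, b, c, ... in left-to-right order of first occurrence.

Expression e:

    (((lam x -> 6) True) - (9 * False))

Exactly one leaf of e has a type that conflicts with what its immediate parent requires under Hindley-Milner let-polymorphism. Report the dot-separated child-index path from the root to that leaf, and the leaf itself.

Answer: 1.1 : false

Working:
\x._ : a -> Int
  unify a -> Int ~ Bool -> b
  unify a ~ Bool
  unify Int ~ b
_ _ : Int
  unify Int ~ Int
  unify Int ~ Int
  unify Bool ~ Int
  FAIL: mismatch Bool ~ Int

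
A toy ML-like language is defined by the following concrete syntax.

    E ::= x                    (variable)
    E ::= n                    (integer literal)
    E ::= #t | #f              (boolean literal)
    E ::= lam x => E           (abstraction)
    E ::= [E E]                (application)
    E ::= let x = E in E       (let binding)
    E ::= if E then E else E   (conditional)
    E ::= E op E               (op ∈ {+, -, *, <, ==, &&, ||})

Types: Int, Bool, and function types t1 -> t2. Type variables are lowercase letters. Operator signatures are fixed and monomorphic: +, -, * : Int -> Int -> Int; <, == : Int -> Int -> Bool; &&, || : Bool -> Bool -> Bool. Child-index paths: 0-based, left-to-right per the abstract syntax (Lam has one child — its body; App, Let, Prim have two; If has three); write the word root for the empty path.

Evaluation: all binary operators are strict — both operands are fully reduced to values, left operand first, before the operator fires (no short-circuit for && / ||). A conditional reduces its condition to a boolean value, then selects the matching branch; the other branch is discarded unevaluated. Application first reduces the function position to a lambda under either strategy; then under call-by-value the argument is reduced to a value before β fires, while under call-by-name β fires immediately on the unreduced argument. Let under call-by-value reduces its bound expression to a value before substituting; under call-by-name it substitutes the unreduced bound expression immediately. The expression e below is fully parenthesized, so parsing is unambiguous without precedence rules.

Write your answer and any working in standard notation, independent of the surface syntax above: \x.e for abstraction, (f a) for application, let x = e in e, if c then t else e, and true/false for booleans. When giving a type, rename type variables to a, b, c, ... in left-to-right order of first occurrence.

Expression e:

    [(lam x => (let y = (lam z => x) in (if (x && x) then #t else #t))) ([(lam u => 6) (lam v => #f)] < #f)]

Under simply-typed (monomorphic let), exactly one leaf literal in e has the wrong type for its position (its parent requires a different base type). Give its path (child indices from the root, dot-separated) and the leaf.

Trace:
x : a
\z._ : b -> a
let y : b -> a
x : a
  unify a ~ Bool
x : Bool
  unify Bool ~ Bool
  unify Bool ~ Bool
  unify Bool ~ Bool
\x._ : Bool -> Bool
\u._ : c -> Int
\v._ : d -> Bool
  unify c -> Int ~ (d -> Bool) -> e
  unify c ~ d -> Bool
  unify Int ~ e
_ _ : Int
  unify Int ~ Int
  unify Bool ~ Int
  FAIL: mismatch Bool ~ Int

Answer: 1.1 : false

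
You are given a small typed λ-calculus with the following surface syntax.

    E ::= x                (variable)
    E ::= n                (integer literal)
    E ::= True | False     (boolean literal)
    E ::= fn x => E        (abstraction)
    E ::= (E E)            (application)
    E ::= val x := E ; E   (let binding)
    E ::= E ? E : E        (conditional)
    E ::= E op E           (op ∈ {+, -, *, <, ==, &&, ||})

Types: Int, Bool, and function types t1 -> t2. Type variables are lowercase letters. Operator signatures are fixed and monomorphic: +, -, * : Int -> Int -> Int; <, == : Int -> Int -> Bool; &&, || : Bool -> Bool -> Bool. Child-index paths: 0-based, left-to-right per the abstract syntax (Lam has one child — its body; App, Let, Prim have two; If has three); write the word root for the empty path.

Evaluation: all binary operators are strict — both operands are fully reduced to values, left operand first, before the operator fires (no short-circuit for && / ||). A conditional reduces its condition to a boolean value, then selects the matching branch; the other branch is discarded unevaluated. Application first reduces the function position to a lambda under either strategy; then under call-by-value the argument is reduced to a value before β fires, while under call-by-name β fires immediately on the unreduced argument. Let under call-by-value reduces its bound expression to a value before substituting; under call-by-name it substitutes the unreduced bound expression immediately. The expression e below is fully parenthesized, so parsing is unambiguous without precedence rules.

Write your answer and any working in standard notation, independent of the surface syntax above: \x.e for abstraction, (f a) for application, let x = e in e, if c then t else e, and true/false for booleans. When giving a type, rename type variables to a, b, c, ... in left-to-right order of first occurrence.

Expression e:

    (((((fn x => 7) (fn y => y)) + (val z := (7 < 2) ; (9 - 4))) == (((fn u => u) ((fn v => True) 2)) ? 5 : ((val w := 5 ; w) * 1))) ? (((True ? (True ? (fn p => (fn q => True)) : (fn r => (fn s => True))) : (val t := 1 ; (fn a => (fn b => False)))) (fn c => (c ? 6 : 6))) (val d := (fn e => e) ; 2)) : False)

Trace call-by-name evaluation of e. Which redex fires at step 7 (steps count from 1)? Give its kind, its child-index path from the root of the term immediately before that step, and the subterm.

Working:
step 0: (if ((((\x.7) (\y.y)) + (let z = (7 < 2) in (9 - 4))) == (if ((\u.u) ((\v.true) 2)) then 5 else ((let w = 5 in w) * 1))) then (((if true then (if true then (\p.(\q.true)) else (\r.(\s.true))) else (let t = 1 in (\a.(\b.false)))) (\c.(if c then 6 else 6))) (let d = (\e.e) in 2)) else false)
step 1: [beta@0.0.0] (if ((7 + (let z = (7 < 2) in (9 - 4))) == (if ((\u.u) ((\v.true) 2)) then 5 else ((let w = 5 in w) * 1))) then (((if true then (if true then (\p.(\q.true)) else (\r.(\s.true))) else (let t = 1 in (\a.(\b.false)))) (\c.(if c then 6 else 6))) (let d = (\e.e) in 2)) else false)
step 2: [let@0.0.1] (if ((7 + (9 - 4)) == (if ((\u.u) ((\v.true) 2)) then 5 else ((let w = 5 in w) * 1))) then (((if true then (if true then (\p.(\q.true)) else (\r.(\s.true))) else (let t = 1 in (\a.(\b.false)))) (\c.(if c then 6 else 6))) (let d = (\e.e) in 2)) else false)
step 3: [delta@0.0.1] (if ((7 + 5) == (if ((\u.u) ((\v.true) 2)) then 5 else ((let w = 5 in w) * 1))) then (((if true then (if true then (\p.(\q.true)) else (\r.(\s.true))) else (let t = 1 in (\a.(\b.false)))) (\c.(if c then 6 else 6))) (let d = (\e.e) in 2)) else false)
step 4: [delta@0.0] (if (12 == (if ((\u.u) ((\v.true) 2)) then 5 else ((let w = 5 in w) * 1))) then (((if true then (if true then (\p.(\q.true)) else (\r.(\s.true))) else (let t = 1 in (\a.(\b.false)))) (\c.(if c then 6 else 6))) (let d = (\e.e) in 2)) else false)
step 5: [beta@0.1.0] (if (12 == (if ((\v.true) 2) then 5 else ((let w = 5 in w) * 1))) then (((if true then (if true then (\p.(\q.true)) else (\r.(\s.true))) else (let t = 1 in (\a.(\b.false)))) (\c.(if c then 6 else 6))) (let d = (\e.e) in 2)) else false)
step 6: [beta@0.1.0] (if (12 == (if true then 5 else ((let w = 5 in w) * 1))) then (((if true then (if true then (\p.(\q.true)) else (\r.(\s.true))) else (let t = 1 in (\a.(\b.false)))) (\c.(if c then 6 else 6))) (let d = (\e.e) in 2)) else false)
step 7: [if@0.1] (if (12 == 5) then (((if true then (if true then (\p.(\q.true)) else (\r.(\s.true))) else (let t = 1 in (\a.(\b.false)))) (\c.(if c then 6 else 6))) (let d = (\e.e) in 2)) else false)

Answer: if at 0.1 : (if true then 5 else ((let w = 5 in w) * 1))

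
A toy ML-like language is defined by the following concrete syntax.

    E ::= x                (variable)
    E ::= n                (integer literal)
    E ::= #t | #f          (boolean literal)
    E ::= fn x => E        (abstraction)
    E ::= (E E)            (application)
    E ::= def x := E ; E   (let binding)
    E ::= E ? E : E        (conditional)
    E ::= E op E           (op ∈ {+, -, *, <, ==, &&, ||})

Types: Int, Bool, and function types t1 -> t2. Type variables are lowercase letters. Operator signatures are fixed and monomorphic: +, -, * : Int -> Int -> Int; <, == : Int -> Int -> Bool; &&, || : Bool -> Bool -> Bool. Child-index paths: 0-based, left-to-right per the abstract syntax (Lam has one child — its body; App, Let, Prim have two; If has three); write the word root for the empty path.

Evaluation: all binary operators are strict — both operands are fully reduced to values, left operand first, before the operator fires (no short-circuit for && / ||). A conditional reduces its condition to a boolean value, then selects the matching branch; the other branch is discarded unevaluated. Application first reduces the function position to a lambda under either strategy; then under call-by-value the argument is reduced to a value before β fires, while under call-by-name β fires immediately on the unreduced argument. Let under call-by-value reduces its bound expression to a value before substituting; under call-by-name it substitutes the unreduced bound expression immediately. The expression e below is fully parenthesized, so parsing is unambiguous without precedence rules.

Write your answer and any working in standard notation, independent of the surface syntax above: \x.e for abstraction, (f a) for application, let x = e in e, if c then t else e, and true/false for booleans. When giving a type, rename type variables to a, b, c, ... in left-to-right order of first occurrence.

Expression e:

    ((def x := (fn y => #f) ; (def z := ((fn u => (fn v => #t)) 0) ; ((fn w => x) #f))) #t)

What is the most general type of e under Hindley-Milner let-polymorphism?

Derivation:
\y._ : a -> Bool
let x : forall. a -> Bool
\v._ : c -> Bool
\u._ : b -> c -> Bool
  unify b -> c -> Bool ~ Int -> d
  unify b ~ Int
  unify c -> Bool ~ d
_ _ : c -> Bool
let z : forall. c -> Bool
x : f -> Bool
\w._ : e -> f -> Bool
  unify e -> f -> Bool ~ Bool -> g
  unify e ~ Bool
  unify f -> Bool ~ g
_ _ : f -> Bool
  unify f -> Bool ~ Bool -> h
  unify f ~ Bool
  unify Bool ~ h
_ _ : Bool

Answer: Bool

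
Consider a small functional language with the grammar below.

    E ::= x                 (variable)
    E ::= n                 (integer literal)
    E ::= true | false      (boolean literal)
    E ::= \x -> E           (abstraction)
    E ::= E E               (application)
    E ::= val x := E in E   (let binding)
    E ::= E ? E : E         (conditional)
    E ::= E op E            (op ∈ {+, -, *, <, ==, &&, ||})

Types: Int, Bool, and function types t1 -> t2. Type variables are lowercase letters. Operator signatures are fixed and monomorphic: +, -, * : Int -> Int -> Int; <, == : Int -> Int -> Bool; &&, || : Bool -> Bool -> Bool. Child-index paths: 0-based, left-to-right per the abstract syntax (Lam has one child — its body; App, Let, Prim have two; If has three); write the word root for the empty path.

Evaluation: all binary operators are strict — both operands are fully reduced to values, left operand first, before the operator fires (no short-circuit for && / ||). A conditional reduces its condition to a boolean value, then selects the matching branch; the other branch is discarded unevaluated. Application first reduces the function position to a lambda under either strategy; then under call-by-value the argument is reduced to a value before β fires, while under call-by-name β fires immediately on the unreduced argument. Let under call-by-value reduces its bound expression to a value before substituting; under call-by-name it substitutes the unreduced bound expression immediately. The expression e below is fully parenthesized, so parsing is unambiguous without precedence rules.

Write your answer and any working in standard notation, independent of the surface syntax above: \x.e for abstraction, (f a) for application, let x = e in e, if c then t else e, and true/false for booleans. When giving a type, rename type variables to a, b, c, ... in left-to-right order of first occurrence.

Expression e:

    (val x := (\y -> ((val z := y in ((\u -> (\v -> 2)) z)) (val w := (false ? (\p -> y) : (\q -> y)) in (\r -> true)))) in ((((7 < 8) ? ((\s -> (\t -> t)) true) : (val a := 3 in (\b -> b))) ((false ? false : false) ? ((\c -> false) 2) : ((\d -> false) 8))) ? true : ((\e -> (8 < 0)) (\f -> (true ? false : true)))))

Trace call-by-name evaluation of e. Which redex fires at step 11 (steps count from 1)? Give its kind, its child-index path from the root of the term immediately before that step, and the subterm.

Trace:
step 0: (let x = (\y.((let z = y in ((\u.(\v.2)) z)) (let w = (if false then (\p.y) else (\q.y)) in (\r.true)))) in (if ((if (7 < 8) then ((\s.(\t.t)) true) else (let a = 3 in (\b.b))) (if (if false then false else false) then ((\c.false) 2) else ((\d.false) 8))) then true else ((\e.(8 < 0)) (\f.(if true then false else true)))))
step 1: [let@root] (if ((if (7 < 8) then ((\s.(\t.t)) true) else (let a = 3 in (\b.b))) (if (if false then false else false) then ((\c.false) 2) else ((\d.false) 8))) then true else ((\e.(8 < 0)) (\f.(if true then false else true))))
step 2: [delta@0.0.0] (if ((if true then ((\s.(\t.t)) true) else (let a = 3 in (\b.b))) (if (if false then false else false) then ((\c.false) 2) else ((\d.false) 8))) then true else ((\e.(8 < 0)) (\f.(if true then false else true))))
step 3: [if@0.0] (if (((\s.(\t.t)) true) (if (if false then false else false) then ((\c.false) 2) else ((\d.false) 8))) then true else ((\e.(8 < 0)) (\f.(if true then false else true))))
step 4: [beta@0.0] (if ((\t.t) (if (if false then false else false) then ((\c.false) 2) else ((\d.false) 8))) then true else ((\e.(8 < 0)) (\f.(if true then false else true))))
step 5: [beta@0] (if (if (if false then false else false) then ((\c.false) 2) else ((\d.false) 8)) then true else ((\e.(8 < 0)) (\f.(if true then false else true))))
step 6: [if@0.0] (if (if false then ((\c.false) 2) else ((\d.false) 8)) then true else ((\e.(8 < 0)) (\f.(if true then false else true))))
step 7: [if@0] (if ((\d.false) 8) then true else ((\e.(8 < 0)) (\f.(if true then false else true))))
step 8: [beta@0] (if false then true else ((\e.(8 < 0)) (\f.(if true then false else true))))
step 9: [if@root] ((\e.(8 < 0)) (\f.(if true then false else true)))
step 10: [beta@root] (8 < 0)
step 11: [delta@root] false

Answer: delta at root : (8 < 0)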